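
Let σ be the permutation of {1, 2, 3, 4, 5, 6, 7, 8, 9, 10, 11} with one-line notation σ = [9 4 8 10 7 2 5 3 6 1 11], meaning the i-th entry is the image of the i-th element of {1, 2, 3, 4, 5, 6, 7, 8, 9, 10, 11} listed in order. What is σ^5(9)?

Tracing 9 → 6 → … returns to 9 after 6 steps, so 9 lies in a 6-cycle (1 9 6 2 4 10).
Stepping 5 places around the cycle: 9 → 6 → 2 → 4 → 10 → 1.

1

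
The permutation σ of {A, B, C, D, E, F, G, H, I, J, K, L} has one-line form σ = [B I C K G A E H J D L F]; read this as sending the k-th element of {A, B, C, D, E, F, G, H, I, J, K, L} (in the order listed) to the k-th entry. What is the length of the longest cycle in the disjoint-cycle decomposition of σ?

Decomposing into disjoint cycles gives (A, B, I, J, D, K, L, F)(E, G); the longest has length 8.

8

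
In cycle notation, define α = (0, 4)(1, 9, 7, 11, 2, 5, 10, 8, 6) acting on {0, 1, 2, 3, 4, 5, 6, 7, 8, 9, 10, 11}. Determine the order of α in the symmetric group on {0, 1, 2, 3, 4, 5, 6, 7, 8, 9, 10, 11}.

18

The disjoint cycles have lengths 9, 2, 1.
The order is lcm(9, 2) = 18.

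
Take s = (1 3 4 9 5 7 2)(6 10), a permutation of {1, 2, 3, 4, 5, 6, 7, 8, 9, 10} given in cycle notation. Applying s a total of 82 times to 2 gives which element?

5

2 lies in the 7-cycle (1 3 4 9 5 7 2).
Powers repeat with period 7 on this cycle, and 82 mod 7 = 5, so s^82(2) = s^5(2).
Advancing 5 steps from 2: 2 → 1 → 3 → 4 → 9 → 5.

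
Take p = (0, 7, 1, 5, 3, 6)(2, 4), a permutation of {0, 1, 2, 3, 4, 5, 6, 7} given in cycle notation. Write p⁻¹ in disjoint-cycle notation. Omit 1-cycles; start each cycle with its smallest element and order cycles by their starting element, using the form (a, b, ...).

(0, 6, 3, 5, 1, 7)(2, 4)

Inverting a permutation written in cycle notation just reverses the order within every cycle.
After reversing and putting each cycle's least element first, p⁻¹ = (0, 6, 3, 5, 1, 7)(2, 4).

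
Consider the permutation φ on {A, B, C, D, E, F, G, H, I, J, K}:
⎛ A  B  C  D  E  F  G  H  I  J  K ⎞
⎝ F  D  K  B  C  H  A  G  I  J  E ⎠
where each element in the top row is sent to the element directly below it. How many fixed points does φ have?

The fixed points (elements with φ(x) = x) are {I, J}, so there are 2.

2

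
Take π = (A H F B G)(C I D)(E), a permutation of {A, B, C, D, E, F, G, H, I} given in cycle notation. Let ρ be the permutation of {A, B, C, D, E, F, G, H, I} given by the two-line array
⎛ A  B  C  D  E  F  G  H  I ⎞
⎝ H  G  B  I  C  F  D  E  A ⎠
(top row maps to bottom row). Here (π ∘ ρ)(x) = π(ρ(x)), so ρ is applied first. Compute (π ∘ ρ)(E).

First apply ρ: ρ(E) = C, then π(C) = I. Thus (π ∘ ρ)(E) = I.

I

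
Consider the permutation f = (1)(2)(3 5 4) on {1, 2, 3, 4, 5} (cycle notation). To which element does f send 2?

The 1-cycle (2) fixes 2, so f(2) = 2.

2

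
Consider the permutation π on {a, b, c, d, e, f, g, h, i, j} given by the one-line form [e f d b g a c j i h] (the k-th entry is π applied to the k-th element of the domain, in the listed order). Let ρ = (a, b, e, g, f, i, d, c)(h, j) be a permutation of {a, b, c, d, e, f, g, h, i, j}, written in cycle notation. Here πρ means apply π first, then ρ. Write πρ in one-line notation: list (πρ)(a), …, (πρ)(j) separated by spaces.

g i c e f b a h d j

(πρ)(x) = ρ(π(x)). Computing each image: ρ(π(a)) = ρ(e) = g, ρ(π(b)) = ρ(f) = i, ρ(π(c)) = ρ(d) = c, ρ(π(d)) = ρ(b) = e, ρ(π(e)) = ρ(g) = f, ρ(π(f)) = ρ(a) = b, ρ(π(g)) = ρ(c) = a, ρ(π(h)) = ρ(j) = h, ρ(π(i)) = ρ(i) = d, ρ(π(j)) = ρ(h) = j.
Hence πρ = [g i c e f b a h d j].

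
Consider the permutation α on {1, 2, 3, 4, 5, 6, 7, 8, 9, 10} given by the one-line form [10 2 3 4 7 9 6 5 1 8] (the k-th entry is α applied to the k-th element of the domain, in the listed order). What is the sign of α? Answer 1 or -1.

In disjoint-cycle form the cycle lengths are 7, 1, 1, 1.
A cycle of length ℓ contributes ℓ−1 transpositions, so α is a product of 6 transpositions — even.

1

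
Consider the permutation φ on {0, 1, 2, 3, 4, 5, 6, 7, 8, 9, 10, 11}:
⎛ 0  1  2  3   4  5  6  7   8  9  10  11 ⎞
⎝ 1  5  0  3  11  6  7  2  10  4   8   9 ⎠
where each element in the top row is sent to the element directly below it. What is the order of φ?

Writing φ as disjoint cycles, the cycle lengths are 6, 3, 2, 1.
The order of φ is the least common multiple of its cycle lengths: lcm(6, 3, 2) = 6.

6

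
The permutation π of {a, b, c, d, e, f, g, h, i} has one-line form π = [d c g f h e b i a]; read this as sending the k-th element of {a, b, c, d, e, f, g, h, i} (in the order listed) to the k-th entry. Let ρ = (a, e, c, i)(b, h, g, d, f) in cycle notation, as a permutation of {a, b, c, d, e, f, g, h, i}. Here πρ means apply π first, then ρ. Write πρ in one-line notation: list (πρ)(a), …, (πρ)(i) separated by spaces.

f i d b g c h a e

For each element, apply π then ρ: a → d → f; b → c → i; c → g → d; d → f → b; e → h → g; f → e → c; g → b → h; h → i → a; i → a → e.
So πρ in one-line form is f i d b g c h a e.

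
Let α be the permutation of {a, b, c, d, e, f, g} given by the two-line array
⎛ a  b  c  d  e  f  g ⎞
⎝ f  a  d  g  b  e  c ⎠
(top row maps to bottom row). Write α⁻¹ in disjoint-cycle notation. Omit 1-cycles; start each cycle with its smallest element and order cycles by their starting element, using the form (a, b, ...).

First write α in disjoint cycles: (a, f, e, b)(c, d, g).
Reversing each cycle (and rotating so the smallest element leads) gives α⁻¹ = (a, b, e, f)(c, g, d).

(a, b, e, f)(c, g, d)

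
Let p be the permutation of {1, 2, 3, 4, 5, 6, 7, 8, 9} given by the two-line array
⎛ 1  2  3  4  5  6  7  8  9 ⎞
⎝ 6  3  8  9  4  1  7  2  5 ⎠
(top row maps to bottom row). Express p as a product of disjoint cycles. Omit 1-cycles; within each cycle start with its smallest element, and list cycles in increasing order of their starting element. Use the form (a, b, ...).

Iterating p from 1 gives 1 → 6 → 1; that is the 2-cycle (1, 6).
Continuing from each remaining unvisited element yields (1, 6)(2, 3, 8)(4, 9, 5).

(1, 6)(2, 3, 8)(4, 9, 5)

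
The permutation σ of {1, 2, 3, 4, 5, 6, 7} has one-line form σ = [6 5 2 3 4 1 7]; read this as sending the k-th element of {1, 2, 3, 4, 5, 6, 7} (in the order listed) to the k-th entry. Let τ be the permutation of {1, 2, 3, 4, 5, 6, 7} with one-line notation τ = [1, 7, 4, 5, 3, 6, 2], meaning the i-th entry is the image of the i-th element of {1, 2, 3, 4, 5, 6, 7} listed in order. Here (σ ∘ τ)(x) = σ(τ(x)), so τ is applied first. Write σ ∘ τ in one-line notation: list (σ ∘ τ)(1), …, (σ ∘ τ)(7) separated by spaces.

(σ ∘ τ)(x) = σ(τ(x)). Computing each image: σ(τ(1)) = σ(1) = 6, σ(τ(2)) = σ(7) = 7, σ(τ(3)) = σ(4) = 3, σ(τ(4)) = σ(5) = 4, σ(τ(5)) = σ(3) = 2, σ(τ(6)) = σ(6) = 1, σ(τ(7)) = σ(2) = 5.
Hence σ ∘ τ = [6 7 3 4 2 1 5].

6 7 3 4 2 1 5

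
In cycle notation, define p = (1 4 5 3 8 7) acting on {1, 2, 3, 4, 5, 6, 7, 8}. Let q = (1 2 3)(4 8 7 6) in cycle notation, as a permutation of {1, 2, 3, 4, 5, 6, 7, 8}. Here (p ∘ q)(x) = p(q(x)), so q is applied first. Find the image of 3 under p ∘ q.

First apply q: q(3) = 1, then p(1) = 4. Thus (p ∘ q)(3) = 4.

4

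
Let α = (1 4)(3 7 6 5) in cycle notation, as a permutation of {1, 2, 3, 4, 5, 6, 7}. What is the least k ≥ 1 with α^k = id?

4

The disjoint cycles have lengths 4, 2, 1.
The order of α is the least common multiple of its cycle lengths: lcm(4, 2) = 4.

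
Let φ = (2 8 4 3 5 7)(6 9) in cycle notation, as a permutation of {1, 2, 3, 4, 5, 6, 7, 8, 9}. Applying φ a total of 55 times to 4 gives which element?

4 lies in the 6-cycle (2 8 4 3 5 7).
Since the cycle has length 6, φ^55 acts on it the same as φ^1 (55 mod 6 = 1).
Stepping 1 place around the cycle: 4 → 3.

3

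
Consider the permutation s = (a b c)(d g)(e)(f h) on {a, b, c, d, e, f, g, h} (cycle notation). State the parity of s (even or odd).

even

The cycle lengths are 3, 2, 2, 1.
A cycle of length ℓ contributes ℓ−1 transpositions, so s is a product of 2 + 1 + 1 = 4 transpositions — even.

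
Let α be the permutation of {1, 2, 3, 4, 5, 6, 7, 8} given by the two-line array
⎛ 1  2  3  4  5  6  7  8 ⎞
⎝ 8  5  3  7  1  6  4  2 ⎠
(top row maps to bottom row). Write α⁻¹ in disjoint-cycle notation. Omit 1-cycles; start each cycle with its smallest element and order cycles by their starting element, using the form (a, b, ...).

First write α in disjoint cycles: (1, 8, 2, 5)(4, 7).
Reversing each cycle (and rotating so the smallest element leads) gives α⁻¹ = (1, 5, 2, 8)(4, 7).

(1, 5, 2, 8)(4, 7)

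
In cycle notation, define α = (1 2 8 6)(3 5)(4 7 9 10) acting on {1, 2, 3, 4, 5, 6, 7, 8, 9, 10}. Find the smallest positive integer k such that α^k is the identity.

4

The disjoint cycles have lengths 4, 4, 2.
The order is lcm(4, 4, 2) = 4.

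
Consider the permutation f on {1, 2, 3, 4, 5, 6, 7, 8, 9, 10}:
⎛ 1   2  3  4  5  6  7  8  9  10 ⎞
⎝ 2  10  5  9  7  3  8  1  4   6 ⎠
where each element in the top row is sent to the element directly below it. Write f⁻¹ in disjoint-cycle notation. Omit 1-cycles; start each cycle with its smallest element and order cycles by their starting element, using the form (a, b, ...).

(1, 8, 7, 5, 3, 6, 10, 2)(4, 9)

First write f in disjoint cycles: (1, 2, 10, 6, 3, 5, 7, 8)(4, 9).
Reversing each cycle (and rotating so the smallest element leads) gives f⁻¹ = (1, 8, 7, 5, 3, 6, 10, 2)(4, 9).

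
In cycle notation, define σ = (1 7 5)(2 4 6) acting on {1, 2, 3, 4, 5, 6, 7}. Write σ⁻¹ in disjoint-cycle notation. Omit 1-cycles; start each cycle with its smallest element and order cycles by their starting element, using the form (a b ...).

Inverting a permutation written in cycle notation just reverses the order within every cycle.
Reversing each cycle of σ and rotating so the smallest element leads gives (1 5 7)(2 6 4).

(1 5 7)(2 6 4)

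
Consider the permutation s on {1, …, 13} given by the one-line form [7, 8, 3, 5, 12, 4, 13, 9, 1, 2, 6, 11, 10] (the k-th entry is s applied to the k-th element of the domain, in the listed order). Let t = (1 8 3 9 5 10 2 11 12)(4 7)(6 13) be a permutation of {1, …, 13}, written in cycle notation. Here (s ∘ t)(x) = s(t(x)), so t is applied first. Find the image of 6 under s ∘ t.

t(6) = 13, then s(13) = 10; composing gives (s ∘ t)(6) = 10.

10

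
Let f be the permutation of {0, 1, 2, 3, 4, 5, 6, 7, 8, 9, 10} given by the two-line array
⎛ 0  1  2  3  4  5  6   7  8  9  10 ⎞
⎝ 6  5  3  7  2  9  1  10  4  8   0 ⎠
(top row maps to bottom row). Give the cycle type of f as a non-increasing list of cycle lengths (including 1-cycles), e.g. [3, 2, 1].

The disjoint cycles are (0 6 1 5 9 8 4 2 3 7 10), with lengths 11 in non-increasing order.

[11]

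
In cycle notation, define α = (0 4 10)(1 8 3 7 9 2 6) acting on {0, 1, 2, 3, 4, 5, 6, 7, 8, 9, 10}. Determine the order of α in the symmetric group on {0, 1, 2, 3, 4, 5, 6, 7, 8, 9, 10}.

21

The disjoint cycles have lengths 7, 3, 1.
Since disjoint cycles commute, ord(α) = lcm(7, 3) = 21.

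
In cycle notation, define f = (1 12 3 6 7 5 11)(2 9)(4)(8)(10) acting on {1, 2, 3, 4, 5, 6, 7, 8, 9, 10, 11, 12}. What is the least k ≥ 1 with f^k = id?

The cycle type of f is (7, 2, 1, 1, 1).
The order is lcm(7, 2) = 14.

14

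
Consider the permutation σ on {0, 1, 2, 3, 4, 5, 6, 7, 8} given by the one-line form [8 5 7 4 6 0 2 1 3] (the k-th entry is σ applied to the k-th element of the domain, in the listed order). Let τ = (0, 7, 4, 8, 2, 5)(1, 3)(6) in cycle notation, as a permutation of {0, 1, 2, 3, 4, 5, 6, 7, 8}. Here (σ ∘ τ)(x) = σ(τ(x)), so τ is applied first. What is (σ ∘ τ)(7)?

τ(7) = 4, then σ(4) = 6; composing gives (σ ∘ τ)(7) = 6.

6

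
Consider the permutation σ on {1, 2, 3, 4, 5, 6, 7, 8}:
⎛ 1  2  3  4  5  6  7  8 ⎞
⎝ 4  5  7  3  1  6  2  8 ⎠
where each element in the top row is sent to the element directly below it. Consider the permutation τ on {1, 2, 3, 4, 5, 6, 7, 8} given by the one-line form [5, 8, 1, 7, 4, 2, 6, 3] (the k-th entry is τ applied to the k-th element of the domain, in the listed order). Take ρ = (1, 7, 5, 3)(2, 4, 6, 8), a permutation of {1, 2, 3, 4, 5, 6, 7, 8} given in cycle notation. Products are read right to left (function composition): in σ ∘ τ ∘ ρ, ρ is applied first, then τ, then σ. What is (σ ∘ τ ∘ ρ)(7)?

Apply the permutations in order: ρ(7) = 5, then τ(5) = 4, then σ(4) = 3. So (σ ∘ τ ∘ ρ)(7) = 3.

3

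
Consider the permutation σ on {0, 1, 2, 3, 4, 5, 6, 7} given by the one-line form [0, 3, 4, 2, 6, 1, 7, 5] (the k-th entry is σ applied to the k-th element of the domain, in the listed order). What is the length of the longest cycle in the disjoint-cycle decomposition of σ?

Decomposing into disjoint cycles gives (1 3 2 4 6 7 5); the longest has length 7.

7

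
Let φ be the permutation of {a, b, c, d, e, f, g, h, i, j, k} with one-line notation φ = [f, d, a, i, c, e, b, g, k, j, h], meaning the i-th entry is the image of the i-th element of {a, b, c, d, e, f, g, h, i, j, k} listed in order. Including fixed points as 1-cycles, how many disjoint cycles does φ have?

3

The cycle decomposition is (a f e c)(b d i k h g)(j), which has 3 cycles (counting 1-cycles).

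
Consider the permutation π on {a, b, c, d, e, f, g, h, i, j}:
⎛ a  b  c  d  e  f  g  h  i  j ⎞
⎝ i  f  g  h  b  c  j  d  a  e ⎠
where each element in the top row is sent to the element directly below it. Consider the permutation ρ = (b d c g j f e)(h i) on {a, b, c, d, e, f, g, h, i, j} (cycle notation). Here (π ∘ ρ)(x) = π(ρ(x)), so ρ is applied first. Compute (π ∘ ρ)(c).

(π ∘ ρ)(c) = π(ρ(c)). ρ(c) = g, then π(g) = j. So (π ∘ ρ)(c) = j.

j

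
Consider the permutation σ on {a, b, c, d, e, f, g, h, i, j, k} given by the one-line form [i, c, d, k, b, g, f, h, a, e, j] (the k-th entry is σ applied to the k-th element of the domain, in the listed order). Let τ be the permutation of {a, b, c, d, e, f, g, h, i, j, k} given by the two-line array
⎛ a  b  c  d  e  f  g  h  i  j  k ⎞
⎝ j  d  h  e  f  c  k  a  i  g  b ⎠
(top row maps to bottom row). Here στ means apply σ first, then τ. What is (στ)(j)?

f

First apply σ: σ(j) = e, then τ(e) = f. Thus (στ)(j) = f.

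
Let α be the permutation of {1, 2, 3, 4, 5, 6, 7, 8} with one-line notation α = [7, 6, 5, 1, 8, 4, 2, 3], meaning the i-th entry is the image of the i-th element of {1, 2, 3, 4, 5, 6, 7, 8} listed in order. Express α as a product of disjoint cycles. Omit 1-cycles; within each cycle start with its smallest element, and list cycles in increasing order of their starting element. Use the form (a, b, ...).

From 1: 1 → 7 → 2 → 6 → 4 → 1, closing the cycle (1, 7, 2, 6, 4).
Continuing from each remaining unvisited element yields (1, 7, 2, 6, 4)(3, 5, 8).

(1, 7, 2, 6, 4)(3, 5, 8)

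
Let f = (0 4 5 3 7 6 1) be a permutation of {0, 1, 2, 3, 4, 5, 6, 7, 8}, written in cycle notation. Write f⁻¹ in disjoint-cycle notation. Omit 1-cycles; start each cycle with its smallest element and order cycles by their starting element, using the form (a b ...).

(0 1 6 7 3 5 4)

If f sends a → b within a cycle, f⁻¹ sends b → a; equivalently, reverse each cycle.
Reversing each cycle of f and rotating so the smallest element leads gives (0 1 6 7 3 5 4).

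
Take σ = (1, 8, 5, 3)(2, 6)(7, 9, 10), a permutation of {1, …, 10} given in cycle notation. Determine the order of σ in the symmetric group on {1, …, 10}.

12

The disjoint cycles have lengths 4, 3, 2, 1.
Since disjoint cycles commute, ord(σ) = lcm(4, 3, 2) = 12.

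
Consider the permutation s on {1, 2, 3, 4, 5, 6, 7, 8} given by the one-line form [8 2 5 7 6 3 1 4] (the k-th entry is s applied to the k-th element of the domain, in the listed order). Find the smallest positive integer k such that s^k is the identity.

The disjoint-cycle form of s has cycle lengths 4, 3, 1.
The order of s is the least common multiple of its cycle lengths: lcm(4, 3) = 12.

12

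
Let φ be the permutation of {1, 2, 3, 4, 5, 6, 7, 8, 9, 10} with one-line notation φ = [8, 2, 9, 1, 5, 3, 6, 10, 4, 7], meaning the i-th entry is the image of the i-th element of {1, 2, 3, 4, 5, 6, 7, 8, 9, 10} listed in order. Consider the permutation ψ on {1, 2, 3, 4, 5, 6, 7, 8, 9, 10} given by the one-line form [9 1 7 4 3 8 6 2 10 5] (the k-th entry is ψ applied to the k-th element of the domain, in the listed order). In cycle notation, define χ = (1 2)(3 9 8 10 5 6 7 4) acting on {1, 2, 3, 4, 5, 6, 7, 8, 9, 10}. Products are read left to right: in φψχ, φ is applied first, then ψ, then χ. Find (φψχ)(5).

(φψχ)(5) = χ(ψ(φ(5))). φ(5) = 5, then ψ(5) = 3, then χ(3) = 9, so the result is 9.

9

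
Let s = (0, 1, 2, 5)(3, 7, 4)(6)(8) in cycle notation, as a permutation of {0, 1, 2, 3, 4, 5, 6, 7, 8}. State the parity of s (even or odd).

The cycle lengths are 4, 3, 1, 1.
A cycle is odd iff its length is even; s has 1 even-length cycle, so sgn(s) = (−1)^1 and s is odd.

odd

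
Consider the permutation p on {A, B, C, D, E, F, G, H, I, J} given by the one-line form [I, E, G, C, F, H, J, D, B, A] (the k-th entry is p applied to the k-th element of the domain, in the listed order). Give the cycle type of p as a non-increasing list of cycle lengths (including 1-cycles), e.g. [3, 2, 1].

The disjoint cycles are (A I B E F H D C G J), with lengths 10 in non-increasing order.

[10]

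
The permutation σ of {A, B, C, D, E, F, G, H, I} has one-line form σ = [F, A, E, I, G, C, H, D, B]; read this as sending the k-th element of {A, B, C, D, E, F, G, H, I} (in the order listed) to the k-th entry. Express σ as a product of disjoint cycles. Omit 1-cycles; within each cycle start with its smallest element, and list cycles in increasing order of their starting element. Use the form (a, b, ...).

(A, F, C, E, G, H, D, I, B)

From A: A → F → C → E → G → H → D → I → B → A, closing the cycle (A, F, C, E, G, H, D, I, B).
Repeating from the next unused element and collecting all non-trivial cycles gives (A, F, C, E, G, H, D, I, B).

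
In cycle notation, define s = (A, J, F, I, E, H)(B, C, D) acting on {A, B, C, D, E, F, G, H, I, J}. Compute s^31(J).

J lies in the 6-cycle (A, J, F, I, E, H).
Since the cycle has length 6, s^31 acts on it the same as s^1 (31 mod 6 = 1).
Stepping 1 place around the cycle: J → F.

F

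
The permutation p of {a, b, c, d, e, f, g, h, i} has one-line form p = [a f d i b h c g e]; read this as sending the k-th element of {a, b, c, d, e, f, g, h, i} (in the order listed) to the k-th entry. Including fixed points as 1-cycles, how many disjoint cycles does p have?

The cycle decomposition is (a)(b, f, h, g, c, d, i, e), which has 2 cycles (counting 1-cycles).

2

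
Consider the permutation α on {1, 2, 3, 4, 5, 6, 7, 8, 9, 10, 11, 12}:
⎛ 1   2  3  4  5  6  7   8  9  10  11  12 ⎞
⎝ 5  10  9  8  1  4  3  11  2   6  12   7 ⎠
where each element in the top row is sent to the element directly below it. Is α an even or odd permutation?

even

In disjoint-cycle form the cycle lengths are 10, 2.
A cycle is odd iff its length is even; α has 2 even-length cycles, so sgn(α) = (−1)^2 and α is even.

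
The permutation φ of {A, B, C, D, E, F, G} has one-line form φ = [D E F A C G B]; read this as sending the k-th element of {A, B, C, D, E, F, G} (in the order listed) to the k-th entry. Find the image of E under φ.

E is element number 5 of the domain, and entry number 5 of the one-line form is C, so φ(E) = C.

C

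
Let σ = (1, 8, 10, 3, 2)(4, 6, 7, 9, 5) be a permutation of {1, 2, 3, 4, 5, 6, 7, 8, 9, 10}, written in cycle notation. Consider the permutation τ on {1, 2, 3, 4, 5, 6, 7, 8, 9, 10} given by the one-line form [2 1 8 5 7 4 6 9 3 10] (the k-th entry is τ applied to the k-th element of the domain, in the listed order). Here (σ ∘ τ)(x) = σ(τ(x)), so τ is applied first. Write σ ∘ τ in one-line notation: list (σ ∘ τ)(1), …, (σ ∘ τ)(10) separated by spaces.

1 8 10 4 9 6 7 5 2 3

Chase each element through τ then σ: 1 → 2 → 1; 2 → 1 → 8; 3 → 8 → 10; 4 → 5 → 4; 5 → 7 → 9; 6 → 4 → 6; 7 → 6 → 7; 8 → 9 → 5; 9 → 3 → 2; 10 → 10 → 3.
So σ ∘ τ in one-line form is 1 8 10 4 9 6 7 5 2 3.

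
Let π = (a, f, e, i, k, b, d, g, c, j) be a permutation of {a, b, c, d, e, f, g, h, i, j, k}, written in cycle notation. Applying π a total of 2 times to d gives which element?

d lies in the 10-cycle (a, f, e, i, k, b, d, g, c, j).
Stepping 2 places around the cycle: d → g → c.

c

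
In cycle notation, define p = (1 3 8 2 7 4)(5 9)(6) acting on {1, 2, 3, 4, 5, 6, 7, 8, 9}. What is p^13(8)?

2

8 lies in the 6-cycle (1 3 8 2 7 4).
On a 6-cycle, p^6 is the identity, so p^13 = p^1 there (13 ≡ 1 mod 6).
Advancing 1 step from 8: 8 → 2.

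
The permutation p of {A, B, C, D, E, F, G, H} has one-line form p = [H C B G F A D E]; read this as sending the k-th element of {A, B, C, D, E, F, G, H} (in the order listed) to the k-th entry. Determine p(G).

G is element number 7 of the domain, and entry number 7 of the one-line form is D, so p(G) = D.

D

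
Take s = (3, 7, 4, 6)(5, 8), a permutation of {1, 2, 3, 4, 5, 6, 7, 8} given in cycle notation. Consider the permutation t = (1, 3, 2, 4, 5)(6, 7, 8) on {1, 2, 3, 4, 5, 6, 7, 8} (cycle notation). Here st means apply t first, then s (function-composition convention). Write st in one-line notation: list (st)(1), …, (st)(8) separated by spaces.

(st)(x) = s(t(x)). Computing each image: s(t(1)) = s(3) = 7, s(t(2)) = s(4) = 6, s(t(3)) = s(2) = 2, s(t(4)) = s(5) = 8, s(t(5)) = s(1) = 1, s(t(6)) = s(7) = 4, s(t(7)) = s(8) = 5, s(t(8)) = s(6) = 3.
Hence st = [7 6 2 8 1 4 5 3].

7 6 2 8 1 4 5 3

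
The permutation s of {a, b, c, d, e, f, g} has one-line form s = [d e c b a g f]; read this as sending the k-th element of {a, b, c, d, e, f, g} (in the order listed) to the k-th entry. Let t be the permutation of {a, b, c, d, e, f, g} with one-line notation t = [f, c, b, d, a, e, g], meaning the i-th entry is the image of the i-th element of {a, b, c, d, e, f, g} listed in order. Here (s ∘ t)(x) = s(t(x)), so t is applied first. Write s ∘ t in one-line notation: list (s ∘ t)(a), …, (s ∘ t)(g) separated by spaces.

(s ∘ t)(x) = s(t(x)). Computing each image: s(t(a)) = s(f) = g, s(t(b)) = s(c) = c, s(t(c)) = s(b) = e, s(t(d)) = s(d) = b, s(t(e)) = s(a) = d, s(t(f)) = s(e) = a, s(t(g)) = s(g) = f.
Hence s ∘ t = [g c e b d a f].

g c e b d a f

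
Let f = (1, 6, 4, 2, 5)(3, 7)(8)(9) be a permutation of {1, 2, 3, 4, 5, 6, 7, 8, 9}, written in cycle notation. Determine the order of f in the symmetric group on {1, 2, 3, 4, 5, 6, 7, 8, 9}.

10

The cycle type of f is (5, 2, 1, 1).
Since disjoint cycles commute, ord(f) = lcm(5, 2) = 10.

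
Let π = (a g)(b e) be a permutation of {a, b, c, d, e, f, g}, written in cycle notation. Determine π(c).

c

c does not appear in any cycle of π, so it is a fixed point: π(c) = c.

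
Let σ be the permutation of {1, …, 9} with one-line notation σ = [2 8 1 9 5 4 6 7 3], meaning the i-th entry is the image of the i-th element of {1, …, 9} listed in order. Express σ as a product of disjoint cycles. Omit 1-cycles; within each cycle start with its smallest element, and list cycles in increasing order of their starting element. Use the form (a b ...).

(1 2 8 7 6 4 9 3)

From 1: 1 → 2 → 8 → 7 → 6 → 4 → 9 → 3 → 1, closing the cycle (1 2 8 7 6 4 9 3).
Repeating from the next unused element and collecting all non-trivial cycles gives (1 2 8 7 6 4 9 3).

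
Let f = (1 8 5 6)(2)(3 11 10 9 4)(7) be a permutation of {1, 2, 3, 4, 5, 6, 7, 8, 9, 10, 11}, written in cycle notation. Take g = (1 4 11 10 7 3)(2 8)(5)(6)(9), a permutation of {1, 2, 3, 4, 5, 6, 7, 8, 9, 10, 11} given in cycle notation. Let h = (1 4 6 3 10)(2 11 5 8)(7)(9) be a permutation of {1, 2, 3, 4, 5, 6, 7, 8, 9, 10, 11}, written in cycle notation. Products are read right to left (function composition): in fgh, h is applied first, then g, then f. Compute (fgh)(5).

2

(fgh)(5) = f(g(h(5))). h(5) = 8, then g(8) = 2, then f(2) = 2, so the result is 2.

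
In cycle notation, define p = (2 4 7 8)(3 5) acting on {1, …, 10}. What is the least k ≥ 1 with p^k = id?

The cycle type of p is (4, 2, 1, 1, 1, 1).
The order of p is the least common multiple of its cycle lengths: lcm(4, 2) = 4.

4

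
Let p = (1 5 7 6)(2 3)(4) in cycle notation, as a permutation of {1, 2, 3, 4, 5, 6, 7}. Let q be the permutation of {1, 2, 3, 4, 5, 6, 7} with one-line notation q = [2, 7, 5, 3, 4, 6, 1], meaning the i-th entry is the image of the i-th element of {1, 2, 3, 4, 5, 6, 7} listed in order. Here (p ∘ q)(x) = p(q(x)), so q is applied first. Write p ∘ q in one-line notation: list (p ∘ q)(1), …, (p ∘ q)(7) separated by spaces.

For each element, apply q then p: 1 → 2 → 3; 2 → 7 → 6; 3 → 5 → 7; 4 → 3 → 2; 5 → 4 → 4; 6 → 6 → 1; 7 → 1 → 5.
So p ∘ q in one-line form is 3 6 7 2 4 1 5.

3 6 7 2 4 1 5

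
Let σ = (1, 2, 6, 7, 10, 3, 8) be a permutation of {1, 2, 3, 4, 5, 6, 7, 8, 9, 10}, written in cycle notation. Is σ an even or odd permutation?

The cycle lengths are 7, 1, 1, 1.
A cycle is odd iff its length is even; σ has 0 even-length cycles, so sgn(σ) = (−1)^0 and σ is even.

even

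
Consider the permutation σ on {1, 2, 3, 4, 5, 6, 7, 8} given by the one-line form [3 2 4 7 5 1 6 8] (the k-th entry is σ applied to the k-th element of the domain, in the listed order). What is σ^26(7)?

6

Tracing 7 → 6 → … returns to 7 after 5 steps, so 7 lies in a 5-cycle (1 3 4 7 6).
On a 5-cycle, σ^5 is the identity, so σ^26 = σ^1 there (26 ≡ 1 mod 5).
Stepping 1 place around the cycle: 7 → 6.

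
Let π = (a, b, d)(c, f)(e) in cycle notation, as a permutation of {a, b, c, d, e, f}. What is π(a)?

Within (a, b, d), a ↦ b.

b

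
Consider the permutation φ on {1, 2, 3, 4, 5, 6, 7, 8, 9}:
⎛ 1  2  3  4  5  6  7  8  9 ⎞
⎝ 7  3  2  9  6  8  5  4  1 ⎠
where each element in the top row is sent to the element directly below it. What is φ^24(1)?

Tracing 1 → 7 → … returns to 1 after 7 steps, so 1 lies in a 7-cycle (1 7 5 6 8 4 9).
On a 7-cycle, φ^7 is the identity, so φ^24 = φ^3 there (24 ≡ 3 mod 7).
Stepping 3 places around the cycle: 1 → 7 → 5 → 6.

6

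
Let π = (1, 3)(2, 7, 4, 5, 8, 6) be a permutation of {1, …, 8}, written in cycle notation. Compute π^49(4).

4 lies in the 6-cycle (2, 7, 4, 5, 8, 6).
On a 6-cycle, π^6 is the identity, so π^49 = π^1 there (49 ≡ 1 mod 6).
Advancing 1 step from 4: 4 → 5.

5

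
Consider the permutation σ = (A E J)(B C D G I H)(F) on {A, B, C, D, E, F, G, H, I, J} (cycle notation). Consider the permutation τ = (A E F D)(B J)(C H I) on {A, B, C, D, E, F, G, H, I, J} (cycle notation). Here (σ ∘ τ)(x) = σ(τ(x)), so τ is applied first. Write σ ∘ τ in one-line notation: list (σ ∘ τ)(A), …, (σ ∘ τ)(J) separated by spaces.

(σ ∘ τ)(x) = σ(τ(x)). Computing each image: σ(τ(A)) = σ(E) = J, σ(τ(B)) = σ(J) = A, σ(τ(C)) = σ(H) = B, σ(τ(D)) = σ(A) = E, σ(τ(E)) = σ(F) = F, σ(τ(F)) = σ(D) = G, σ(τ(G)) = σ(G) = I, σ(τ(H)) = σ(I) = H, σ(τ(I)) = σ(C) = D, σ(τ(J)) = σ(B) = C.
Hence σ ∘ τ = [J A B E F G I H D C].

J A B E F G I H D C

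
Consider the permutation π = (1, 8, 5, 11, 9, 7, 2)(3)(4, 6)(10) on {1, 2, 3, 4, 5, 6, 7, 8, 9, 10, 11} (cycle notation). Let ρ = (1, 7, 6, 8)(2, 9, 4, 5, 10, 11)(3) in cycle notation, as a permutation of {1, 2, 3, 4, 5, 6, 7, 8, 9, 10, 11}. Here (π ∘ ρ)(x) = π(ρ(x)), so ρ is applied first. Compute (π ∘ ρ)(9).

6

ρ(9) = 4, then π(4) = 6; composing gives (π ∘ ρ)(9) = 6.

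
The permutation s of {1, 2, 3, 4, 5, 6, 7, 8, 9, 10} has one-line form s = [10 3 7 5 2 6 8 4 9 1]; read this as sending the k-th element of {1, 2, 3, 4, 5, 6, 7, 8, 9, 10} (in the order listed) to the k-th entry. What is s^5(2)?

5

Tracing 2 → 3 → … returns to 2 after 6 steps, so 2 lies in a 6-cycle (2 3 7 8 4 5).
Stepping 5 places around the cycle: 2 → 3 → 7 → 8 → 4 → 5.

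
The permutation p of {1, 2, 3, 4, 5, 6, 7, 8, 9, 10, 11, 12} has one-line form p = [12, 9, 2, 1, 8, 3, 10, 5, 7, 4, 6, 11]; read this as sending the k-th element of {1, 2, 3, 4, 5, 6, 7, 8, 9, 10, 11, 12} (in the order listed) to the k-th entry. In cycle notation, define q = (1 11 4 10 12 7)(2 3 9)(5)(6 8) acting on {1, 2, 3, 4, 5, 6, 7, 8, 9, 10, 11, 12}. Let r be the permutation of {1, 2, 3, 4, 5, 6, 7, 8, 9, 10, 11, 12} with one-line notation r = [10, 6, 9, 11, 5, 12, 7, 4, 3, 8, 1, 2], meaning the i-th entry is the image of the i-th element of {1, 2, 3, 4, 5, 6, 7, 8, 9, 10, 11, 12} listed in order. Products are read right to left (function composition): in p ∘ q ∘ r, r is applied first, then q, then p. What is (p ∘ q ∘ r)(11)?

6

(p ∘ q ∘ r)(11) = p(q(r(11))). r(11) = 1, then q(1) = 11, then p(11) = 6, so the result is 6.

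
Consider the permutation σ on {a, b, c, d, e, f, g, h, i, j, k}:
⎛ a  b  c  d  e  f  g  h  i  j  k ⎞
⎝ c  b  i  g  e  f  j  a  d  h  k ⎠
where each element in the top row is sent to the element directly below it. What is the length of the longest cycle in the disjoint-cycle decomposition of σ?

Decomposing into disjoint cycles gives (a c i d g j h); the longest has length 7.

7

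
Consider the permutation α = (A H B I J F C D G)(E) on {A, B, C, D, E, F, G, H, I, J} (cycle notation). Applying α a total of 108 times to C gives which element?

C

C lies in the 9-cycle (A H B I J F C D G).
On a 9-cycle, α^9 is the identity, so α^108 = α^0 there (108 ≡ 0 mod 9).
So α^108(C) = C.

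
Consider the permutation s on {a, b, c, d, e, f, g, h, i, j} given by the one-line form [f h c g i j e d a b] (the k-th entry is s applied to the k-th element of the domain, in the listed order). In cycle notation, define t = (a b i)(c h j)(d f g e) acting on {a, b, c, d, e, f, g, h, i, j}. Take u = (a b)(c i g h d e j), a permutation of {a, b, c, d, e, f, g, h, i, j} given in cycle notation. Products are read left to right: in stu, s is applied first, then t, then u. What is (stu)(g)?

(stu)(g) = u(t(s(g))). s(g) = e, then t(e) = d, then u(d) = e, so the result is e.

e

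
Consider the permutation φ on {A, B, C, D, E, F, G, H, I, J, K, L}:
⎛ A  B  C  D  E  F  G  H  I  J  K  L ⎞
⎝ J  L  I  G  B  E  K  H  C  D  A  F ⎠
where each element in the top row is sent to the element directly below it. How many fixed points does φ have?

1

The fixed points (elements with φ(x) = x) are {H}, so there is 1.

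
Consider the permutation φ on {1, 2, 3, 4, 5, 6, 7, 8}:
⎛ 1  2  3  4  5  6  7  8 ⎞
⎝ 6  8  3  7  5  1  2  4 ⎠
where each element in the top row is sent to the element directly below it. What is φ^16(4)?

Tracing 4 → 7 → … returns to 4 after 4 steps, so 4 lies in a 4-cycle (2, 8, 4, 7).
Powers repeat with period 4 on this cycle, and 16 mod 4 = 0, so φ^16(4) = φ^0(4).
So φ^16(4) = 4.

4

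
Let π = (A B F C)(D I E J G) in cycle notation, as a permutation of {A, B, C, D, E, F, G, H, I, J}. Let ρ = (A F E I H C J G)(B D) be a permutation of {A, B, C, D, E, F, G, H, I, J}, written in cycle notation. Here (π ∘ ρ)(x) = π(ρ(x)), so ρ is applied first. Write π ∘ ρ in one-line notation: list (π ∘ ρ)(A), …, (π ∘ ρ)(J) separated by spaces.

C I G F E J B A H D

Chase each element through ρ then π: A → F → C; B → D → I; C → J → G; D → B → F; E → I → E; F → E → J; G → A → B; H → C → A; I → H → H; J → G → D.
Collecting the images, π ∘ ρ = [C I G F E J B A H D].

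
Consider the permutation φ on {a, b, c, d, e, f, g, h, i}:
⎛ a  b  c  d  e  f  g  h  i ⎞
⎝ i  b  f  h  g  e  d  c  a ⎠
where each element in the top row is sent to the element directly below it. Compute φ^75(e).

h

Tracing e → g → … returns to e after 6 steps, so e lies in a 6-cycle (c f e g d h).
On a 6-cycle, φ^6 is the identity, so φ^75 = φ^3 there (75 ≡ 3 mod 6).
Advancing 3 steps from e: e → g → d → h.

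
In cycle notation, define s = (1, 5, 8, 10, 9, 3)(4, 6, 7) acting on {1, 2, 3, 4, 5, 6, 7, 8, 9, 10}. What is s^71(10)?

10 lies in the 6-cycle (1, 5, 8, 10, 9, 3).
On a 6-cycle, s^6 is the identity, so s^71 = s^5 there (71 ≡ 5 mod 6).
Stepping 5 places around the cycle: 10 → 9 → 3 → 1 → 5 → 8.

8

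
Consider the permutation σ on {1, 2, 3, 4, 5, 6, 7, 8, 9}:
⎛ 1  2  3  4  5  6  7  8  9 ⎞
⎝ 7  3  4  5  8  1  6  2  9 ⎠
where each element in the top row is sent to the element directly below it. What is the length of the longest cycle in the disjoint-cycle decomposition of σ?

Decomposing into disjoint cycles gives (1, 7, 6)(2, 3, 4, 5, 8); the longest has length 5.

5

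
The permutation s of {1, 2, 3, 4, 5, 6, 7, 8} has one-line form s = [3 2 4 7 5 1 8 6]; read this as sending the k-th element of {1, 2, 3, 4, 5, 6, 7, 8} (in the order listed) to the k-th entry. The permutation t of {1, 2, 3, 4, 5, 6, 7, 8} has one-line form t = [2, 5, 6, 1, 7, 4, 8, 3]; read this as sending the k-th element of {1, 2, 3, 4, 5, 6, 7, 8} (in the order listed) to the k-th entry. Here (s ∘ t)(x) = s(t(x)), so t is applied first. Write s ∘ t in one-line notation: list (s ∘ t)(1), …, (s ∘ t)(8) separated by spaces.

For each element, apply t then s: 1 → 2 → 2; 2 → 5 → 5; 3 → 6 → 1; 4 → 1 → 3; 5 → 7 → 8; 6 → 4 → 7; 7 → 8 → 6; 8 → 3 → 4.
So s ∘ t in one-line form is 2 5 1 3 8 7 6 4.

2 5 1 3 8 7 6 4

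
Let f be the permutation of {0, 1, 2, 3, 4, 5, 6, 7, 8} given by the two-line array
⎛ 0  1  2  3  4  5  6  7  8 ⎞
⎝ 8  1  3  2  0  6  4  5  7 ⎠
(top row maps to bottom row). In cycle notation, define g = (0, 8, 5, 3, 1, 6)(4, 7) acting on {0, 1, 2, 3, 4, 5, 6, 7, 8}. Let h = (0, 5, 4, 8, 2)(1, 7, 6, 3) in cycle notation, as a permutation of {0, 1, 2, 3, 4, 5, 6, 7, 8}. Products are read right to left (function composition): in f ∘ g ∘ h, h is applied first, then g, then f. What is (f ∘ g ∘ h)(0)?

(f ∘ g ∘ h)(0) = f(g(h(0))). h(0) = 5, then g(5) = 3, then f(3) = 2, so the result is 2.

2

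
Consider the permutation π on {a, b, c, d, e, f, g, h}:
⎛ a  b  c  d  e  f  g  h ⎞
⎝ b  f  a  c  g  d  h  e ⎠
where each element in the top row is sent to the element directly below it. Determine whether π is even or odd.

In disjoint-cycle form the cycle lengths are 5, 3.
A cycle of length ℓ contributes ℓ−1 transpositions, so π is a product of 4 + 2 = 6 transpositions — even.

even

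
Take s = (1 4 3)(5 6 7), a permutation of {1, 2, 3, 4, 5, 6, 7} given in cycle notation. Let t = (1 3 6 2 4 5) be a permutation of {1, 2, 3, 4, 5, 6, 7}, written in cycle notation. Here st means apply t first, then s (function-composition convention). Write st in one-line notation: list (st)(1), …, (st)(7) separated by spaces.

1 3 7 6 4 2 5

Chase each element through t then s: 1 → 3 → 1; 2 → 4 → 3; 3 → 6 → 7; 4 → 5 → 6; 5 → 1 → 4; 6 → 2 → 2; 7 → 7 → 5.
Collecting the images, st = [1 3 7 6 4 2 5].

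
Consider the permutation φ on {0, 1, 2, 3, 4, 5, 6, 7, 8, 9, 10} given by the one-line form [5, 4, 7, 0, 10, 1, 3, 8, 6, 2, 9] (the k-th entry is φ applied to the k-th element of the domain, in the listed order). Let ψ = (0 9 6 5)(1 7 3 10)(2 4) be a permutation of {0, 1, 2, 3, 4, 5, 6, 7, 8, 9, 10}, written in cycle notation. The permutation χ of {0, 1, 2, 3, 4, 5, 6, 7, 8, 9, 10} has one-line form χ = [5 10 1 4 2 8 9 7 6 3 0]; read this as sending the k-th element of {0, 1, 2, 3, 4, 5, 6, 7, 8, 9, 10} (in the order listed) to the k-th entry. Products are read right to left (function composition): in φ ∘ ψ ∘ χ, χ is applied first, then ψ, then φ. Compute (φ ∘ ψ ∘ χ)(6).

Apply the permutations in order: χ(6) = 9, then ψ(9) = 6, then φ(6) = 3. So (φ ∘ ψ ∘ χ)(6) = 3.

3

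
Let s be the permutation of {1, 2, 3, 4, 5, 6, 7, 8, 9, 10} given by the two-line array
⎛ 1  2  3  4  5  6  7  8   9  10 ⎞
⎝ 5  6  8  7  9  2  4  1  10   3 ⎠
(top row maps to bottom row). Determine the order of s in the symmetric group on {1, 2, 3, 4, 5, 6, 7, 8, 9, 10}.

Writing s as disjoint cycles, the cycle lengths are 6, 2, 2.
The order is lcm(6, 2, 2) = 6.

6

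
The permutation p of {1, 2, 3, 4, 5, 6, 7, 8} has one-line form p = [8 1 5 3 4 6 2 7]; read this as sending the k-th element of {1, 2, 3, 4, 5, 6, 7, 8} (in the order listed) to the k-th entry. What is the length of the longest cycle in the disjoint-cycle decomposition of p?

4

Decomposing into disjoint cycles gives (1 8 7 2)(3 5 4); the longest has length 4.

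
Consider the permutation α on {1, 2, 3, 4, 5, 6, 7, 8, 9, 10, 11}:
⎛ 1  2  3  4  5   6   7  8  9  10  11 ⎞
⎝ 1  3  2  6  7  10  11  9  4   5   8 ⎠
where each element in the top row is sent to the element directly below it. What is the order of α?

Writing α as disjoint cycles, the cycle lengths are 8, 2, 1.
The order of α is the least common multiple of its cycle lengths: lcm(8, 2) = 8.

8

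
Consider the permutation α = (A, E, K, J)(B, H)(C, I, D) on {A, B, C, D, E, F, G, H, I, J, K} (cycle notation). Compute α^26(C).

C lies in the 3-cycle (C, I, D).
Powers repeat with period 3 on this cycle, and 26 mod 3 = 2, so α^26(C) = α^2(C).
Advancing 2 steps from C: C → I → D.

D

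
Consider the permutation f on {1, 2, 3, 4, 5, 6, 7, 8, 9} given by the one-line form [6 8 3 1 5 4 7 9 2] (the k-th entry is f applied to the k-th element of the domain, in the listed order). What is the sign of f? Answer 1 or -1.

1

In disjoint-cycle form the cycle lengths are 3, 3, 1, 1, 1.
A cycle of length ℓ contributes ℓ−1 transpositions, so f is a product of 2 + 2 = 4 transpositions — even.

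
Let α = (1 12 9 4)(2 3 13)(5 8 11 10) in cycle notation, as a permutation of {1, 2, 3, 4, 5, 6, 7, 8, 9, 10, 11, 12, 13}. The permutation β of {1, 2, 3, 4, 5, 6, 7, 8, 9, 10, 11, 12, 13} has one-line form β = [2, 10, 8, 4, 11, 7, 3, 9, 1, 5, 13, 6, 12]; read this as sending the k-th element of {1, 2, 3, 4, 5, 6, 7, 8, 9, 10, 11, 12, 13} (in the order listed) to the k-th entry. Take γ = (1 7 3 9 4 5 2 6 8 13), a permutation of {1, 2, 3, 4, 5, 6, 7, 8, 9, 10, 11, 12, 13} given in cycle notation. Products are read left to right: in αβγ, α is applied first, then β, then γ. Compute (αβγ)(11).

(αβγ)(11) = γ(β(α(11))). α(11) = 10, then β(10) = 5, then γ(5) = 2, so the result is 2.

2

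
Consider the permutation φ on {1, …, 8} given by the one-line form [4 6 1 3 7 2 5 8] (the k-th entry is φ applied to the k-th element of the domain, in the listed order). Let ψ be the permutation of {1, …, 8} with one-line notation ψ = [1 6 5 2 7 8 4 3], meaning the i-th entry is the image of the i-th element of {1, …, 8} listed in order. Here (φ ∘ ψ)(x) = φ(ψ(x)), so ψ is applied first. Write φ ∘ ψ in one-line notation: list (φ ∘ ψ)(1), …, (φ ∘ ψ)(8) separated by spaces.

4 2 7 6 5 8 3 1

(φ ∘ ψ)(x) = φ(ψ(x)). Computing each image: φ(ψ(1)) = φ(1) = 4, φ(ψ(2)) = φ(6) = 2, φ(ψ(3)) = φ(5) = 7, φ(ψ(4)) = φ(2) = 6, φ(ψ(5)) = φ(7) = 5, φ(ψ(6)) = φ(8) = 8, φ(ψ(7)) = φ(4) = 3, φ(ψ(8)) = φ(3) = 1.
Hence φ ∘ ψ = [4 2 7 6 5 8 3 1].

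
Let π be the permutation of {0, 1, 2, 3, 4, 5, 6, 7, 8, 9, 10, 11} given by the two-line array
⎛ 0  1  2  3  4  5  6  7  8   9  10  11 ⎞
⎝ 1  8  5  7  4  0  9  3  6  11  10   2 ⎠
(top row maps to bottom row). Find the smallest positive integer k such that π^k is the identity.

Decomposing into disjoint cycles gives cycle lengths 8, 2, 1, 1.
Since disjoint cycles commute, ord(π) = lcm(8, 2) = 8.

8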